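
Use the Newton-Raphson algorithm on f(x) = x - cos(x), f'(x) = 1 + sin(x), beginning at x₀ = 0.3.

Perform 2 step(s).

f(x) = x - cos(x)
f'(x) = 1 + sin(x)
x₀ = 0.3

Newton-Raphson formula: x_{n+1} = x_n - f(x_n)/f'(x_n)

Iteration 1:
  f(0.300000) = -0.655336
  f'(0.300000) = 1.295520
  x_1 = 0.300000 - (-0.655336)/1.295520 = 0.805848
Iteration 2:
  f(0.805848) = 0.113349
  f'(0.805848) = 1.721418
  x_2 = 0.805848 - 0.113349/1.721418 = 0.740002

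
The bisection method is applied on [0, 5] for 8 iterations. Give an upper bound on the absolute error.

Bisection error bound: |error| ≤ (b-a)/2^n
|error| ≤ (5 - 0)/2^8 = 5/2^8
|error| ≤ 0.0195312500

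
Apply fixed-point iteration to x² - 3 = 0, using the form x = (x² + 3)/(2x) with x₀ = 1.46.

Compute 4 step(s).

Equation: x² - 3 = 0
Fixed-point form: x = (x² + 3)/(2x)
x₀ = 1.46

x_1 = g(1.460000) = 1.757397
x_2 = g(1.757397) = 1.732234
x_3 = g(1.732234) = 1.732051
x_4 = g(1.732051) = 1.732051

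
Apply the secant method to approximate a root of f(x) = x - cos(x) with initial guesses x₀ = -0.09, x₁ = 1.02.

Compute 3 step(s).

f(x) = x - cos(x)
x₀ = -0.09, x₁ = 1.02

Secant formula: x_{n+1} = x_n - f(x_n)(x_n - x_{n-1})/(f(x_n) - f(x_{n-1}))

Iteration 1:
  f(-0.090000) = -1.085953
  f(1.020000) = 0.496634
  x_2 = 1.020000 - 0.496634×(1.020000 - (-0.090000))/(0.496634 - (-1.085953))
       = 0.671669
Iteration 2:
  f(1.020000) = 0.496634
  f(0.671669) = -0.111115
  x_3 = 0.671669 - (-0.111115)×(0.671669 - 1.020000)/(-0.111115 - 0.496634)
       = 0.735355
Iteration 3:
  f(0.671669) = -0.111115
  f(0.735355) = -0.006238
  x_4 = 0.735355 - (-0.006238)×(0.735355 - 0.671669)/(-0.006238 - (-0.111115))
       = 0.739143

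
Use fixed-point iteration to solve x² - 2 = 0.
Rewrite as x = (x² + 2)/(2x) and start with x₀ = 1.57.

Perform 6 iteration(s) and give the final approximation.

Equation: x² - 2 = 0
Fixed-point form: x = (x² + 2)/(2x)
x₀ = 1.57

x_1 = g(1.570000) = 1.421943
x_2 = g(1.421943) = 1.414235
x_3 = g(1.414235) = 1.414214
x_4 = g(1.414214) = 1.414214
x_5 = g(1.414214) = 1.414214
x_6 = g(1.414214) = 1.414214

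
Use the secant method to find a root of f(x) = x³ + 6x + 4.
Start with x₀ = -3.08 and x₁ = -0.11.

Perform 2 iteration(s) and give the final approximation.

f(x) = x³ + 6x + 4
x₀ = -3.08, x₁ = -0.11

Secant formula: x_{n+1} = x_n - f(x_n)(x_n - x_{n-1})/(f(x_n) - f(x_{n-1}))

Iteration 1:
  f(-3.080000) = -43.698112
  f(-0.110000) = 3.338669
  x_2 = -0.110000 - 3.338669×(-0.110000 - (-3.080000))/(3.338669 - (-43.698112))
       = -0.320810
Iteration 2:
  f(-0.110000) = 3.338669
  f(-0.320810) = 2.042119
  x_3 = -0.320810 - 2.042119×(-0.320810 - (-0.110000))/(2.042119 - 3.338669)
       = -0.652846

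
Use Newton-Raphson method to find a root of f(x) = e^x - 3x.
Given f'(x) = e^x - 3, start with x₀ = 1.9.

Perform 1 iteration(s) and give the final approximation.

f(x) = e^x - 3x
f'(x) = e^x - 3
x₀ = 1.9

Newton-Raphson formula: x_{n+1} = x_n - f(x_n)/f'(x_n)

Iteration 1:
  f(1.900000) = 0.985894
  f'(1.900000) = 3.685894
  x_1 = 1.900000 - 0.985894/3.685894 = 1.632522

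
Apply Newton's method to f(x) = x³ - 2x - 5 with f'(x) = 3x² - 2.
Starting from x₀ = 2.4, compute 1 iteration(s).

f(x) = x³ - 2x - 5
f'(x) = 3x² - 2
x₀ = 2.4

Newton-Raphson formula: x_{n+1} = x_n - f(x_n)/f'(x_n)

Iteration 1:
  f(2.400000) = 4.024000
  f'(2.400000) = 15.280000
  x_1 = 2.400000 - 4.024000/15.280000 = 2.136649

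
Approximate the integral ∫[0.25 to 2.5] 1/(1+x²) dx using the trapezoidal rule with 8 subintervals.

f(x) = 1/(1+x²)
a = 0.25, b = 2.5, n = 8
h = (b - a)/n = 0.281250

Trapezoidal rule: (h/2)[f(x₀) + 2f(x₁) + 2f(x₂) + ... + f(xₙ)]

x_0 = 0.2500, f(x_0) = 0.941176, coefficient = 1
x_1 = 0.5312, f(x_1) = 0.779893, coefficient = 2
x_2 = 0.8125, f(x_2) = 0.602353, coefficient = 2
x_3 = 1.0938, f(x_3) = 0.455313, coefficient = 2
x_4 = 1.3750, f(x_4) = 0.345946, coefficient = 2
x_5 = 1.6562, f(x_5) = 0.267154, coefficient = 2
x_6 = 1.9375, f(x_6) = 0.210353, coefficient = 2
x_7 = 2.2188, f(x_7) = 0.168838, coefficient = 2
x_8 = 2.5000, f(x_8) = 0.137931, coefficient = 1

I ≈ (0.281250/2) × 6.738808 = 0.947645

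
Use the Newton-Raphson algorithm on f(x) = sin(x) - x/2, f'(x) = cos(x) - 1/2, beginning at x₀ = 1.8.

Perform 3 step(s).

f(x) = sin(x) - x/2
f'(x) = cos(x) - 1/2
x₀ = 1.8

Newton-Raphson formula: x_{n+1} = x_n - f(x_n)/f'(x_n)

Iteration 1:
  f(1.800000) = 0.073848
  f'(1.800000) = -0.727202
  x_1 = 1.800000 - 0.073848/(-0.727202) = 1.901550
Iteration 2:
  f(1.901550) = -0.004977
  f'(1.901550) = -0.824756
  x_2 = 1.901550 - (-0.004977)/(-0.824756) = 1.895515
Iteration 3:
  f(1.895515) = -0.000017
  f'(1.895515) = -0.819042
  x_3 = 1.895515 - (-0.000017)/(-0.819042) = 1.895494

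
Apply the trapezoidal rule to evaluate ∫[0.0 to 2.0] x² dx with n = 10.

f(x) = x²
a = 0.0, b = 2.0, n = 10
h = (b - a)/n = 0.200000

Trapezoidal rule: (h/2)[f(x₀) + 2f(x₁) + 2f(x₂) + ... + f(xₙ)]

x_0 = 0.0000, f(x_0) = 0.000000, coefficient = 1
x_1 = 0.2000, f(x_1) = 0.040000, coefficient = 2
x_2 = 0.4000, f(x_2) = 0.160000, coefficient = 2
x_3 = 0.6000, f(x_3) = 0.360000, coefficient = 2
x_4 = 0.8000, f(x_4) = 0.640000, coefficient = 2
x_5 = 1.0000, f(x_5) = 1.000000, coefficient = 2
x_6 = 1.2000, f(x_6) = 1.440000, coefficient = 2
x_7 = 1.4000, f(x_7) = 1.960000, coefficient = 2
x_8 = 1.6000, f(x_8) = 2.560000, coefficient = 2
x_9 = 1.8000, f(x_9) = 3.240000, coefficient = 2
x_10 = 2.0000, f(x_10) = 4.000000, coefficient = 1

I ≈ (0.200000/2) × 26.800000 = 2.680000
Exact value: 2.666667
Error: 0.013333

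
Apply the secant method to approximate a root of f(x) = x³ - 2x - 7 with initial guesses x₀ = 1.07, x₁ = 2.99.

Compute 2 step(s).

f(x) = x³ - 2x - 7
x₀ = 1.07, x₁ = 2.99

Secant formula: x_{n+1} = x_n - f(x_n)(x_n - x_{n-1})/(f(x_n) - f(x_{n-1}))

Iteration 1:
  f(1.070000) = -7.914957
  f(2.990000) = 13.750899
  x_2 = 2.990000 - 13.750899×(2.990000 - 1.070000)/(13.750899 - (-7.914957))
       = 1.771413
Iteration 2:
  f(2.990000) = 13.750899
  f(1.771413) = -4.984301
  x_3 = 1.771413 - (-4.984301)×(1.771413 - 2.990000)/(-4.984301 - 13.750899)
       = 2.095605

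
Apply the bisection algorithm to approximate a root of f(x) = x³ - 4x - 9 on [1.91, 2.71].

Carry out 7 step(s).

f(x) = x³ - 4x - 9
Initial interval: [1.91, 2.71]

Iteration 1:
  c_1 = (1.910000 + 2.710000)/2 = 2.310000
  f(c_1) = f(2.310000) = -5.913609
  f(a) × f(c) ≥ 0, new interval: [2.310000, 2.710000]
Iteration 2:
  c_2 = (2.310000 + 2.710000)/2 = 2.510000
  f(c_2) = f(2.510000) = -3.226749
  f(a) × f(c) ≥ 0, new interval: [2.510000, 2.710000]
Iteration 3:
  c_3 = (2.510000 + 2.710000)/2 = 2.610000
  f(c_3) = f(2.610000) = -1.660419
  f(a) × f(c) ≥ 0, new interval: [2.610000, 2.710000]
Iteration 4:
  c_4 = (2.610000 + 2.710000)/2 = 2.660000
  f(c_4) = f(2.660000) = -0.818904
  f(a) × f(c) ≥ 0, new interval: [2.660000, 2.710000]
Iteration 5:
  c_5 = (2.660000 + 2.710000)/2 = 2.685000
  f(c_5) = f(2.685000) = -0.383231
  f(a) × f(c) ≥ 0, new interval: [2.685000, 2.710000]
Iteration 6:
  c_6 = (2.685000 + 2.710000)/2 = 2.697500
  f(c_6) = f(2.697500) = -0.161624
  f(a) × f(c) ≥ 0, new interval: [2.697500, 2.710000]
Iteration 7:
  c_7 = (2.697500 + 2.710000)/2 = 2.703750
  f(c_7) = f(2.703750) = -0.049874
  f(a) × f(c) ≥ 0, new interval: [2.703750, 2.710000]

After 7 iteration(s), the approximation is c_7 = 2.703750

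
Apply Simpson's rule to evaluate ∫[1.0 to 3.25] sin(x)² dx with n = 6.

f(x) = sin(x)²
a = 1.0, b = 3.25, n = 6
h = (b - a)/n = 0.375000

Simpson's rule: (h/3)[f(x₀) + 4f(x₁) + 2f(x₂) + ... + f(xₙ)]

x_0 = 1.0000, f(x_0) = 0.708073, coefficient = 1
x_1 = 1.3750, f(x_1) = 0.962151, coefficient = 4
x_2 = 1.7500, f(x_2) = 0.968228, coefficient = 2
x_3 = 2.1250, f(x_3) = 0.723044, coefficient = 4
x_4 = 2.5000, f(x_4) = 0.358169, coefficient = 2
x_5 = 2.8750, f(x_5) = 0.069404, coefficient = 4
x_6 = 3.2500, f(x_6) = 0.011706, coefficient = 1

I ≈ (0.375000/3) × 10.390969 = 1.298871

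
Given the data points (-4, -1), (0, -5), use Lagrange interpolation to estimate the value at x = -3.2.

Lagrange interpolation formula:
P(x) = Σ yᵢ × Lᵢ(x)
where Lᵢ(x) = Π_{j≠i} (x - xⱼ)/(xᵢ - xⱼ)

L_0(-3.2) = (-3.2 - 0)/(-4 - 0) = 0.800000
L_1(-3.2) = (-3.2 - (-4))/(0 - (-4)) = 0.200000

P(-3.2) = (-1)×L_0(-3.2) + (-5)×L_1(-3.2)
P(-3.2) = -1.800000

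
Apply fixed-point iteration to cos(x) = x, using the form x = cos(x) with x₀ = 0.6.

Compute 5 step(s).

Equation: cos(x) = x
Fixed-point form: x = cos(x)
x₀ = 0.6

x_1 = g(0.600000) = 0.825336
x_2 = g(0.825336) = 0.678310
x_3 = g(0.678310) = 0.778634
x_4 = g(0.778634) = 0.711874
x_5 = g(0.711874) = 0.757139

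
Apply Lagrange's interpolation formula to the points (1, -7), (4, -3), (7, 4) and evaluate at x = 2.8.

Lagrange interpolation formula:
P(x) = Σ yᵢ × Lᵢ(x)
where Lᵢ(x) = Π_{j≠i} (x - xⱼ)/(xᵢ - xⱼ)

L_0(2.8) = (2.8 - 4)/(1 - 4) × (2.8 - 7)/(1 - 7) = 0.280000
L_1(2.8) = (2.8 - 1)/(4 - 1) × (2.8 - 7)/(4 - 7) = 0.840000
L_2(2.8) = (2.8 - 1)/(7 - 1) × (2.8 - 4)/(7 - 4) = -0.120000

P(2.8) = (-7)×L_0(2.8) + (-3)×L_1(2.8) + 4×L_2(2.8)
P(2.8) = -4.960000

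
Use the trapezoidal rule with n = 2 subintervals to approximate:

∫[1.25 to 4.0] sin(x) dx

f(x) = sin(x)
a = 1.25, b = 4.0, n = 2
h = (b - a)/n = 1.375000

Trapezoidal rule: (h/2)[f(x₀) + 2f(x₁) + 2f(x₂) + ... + f(xₙ)]

x_0 = 1.2500, f(x_0) = 0.948985, coefficient = 1
x_1 = 2.6250, f(x_1) = 0.493920, coefficient = 2
x_2 = 4.0000, f(x_2) = -0.756802, coefficient = 1

I ≈ (1.375000/2) × 1.180023 = 0.811266
Exact value: 0.968966
Error: 0.157700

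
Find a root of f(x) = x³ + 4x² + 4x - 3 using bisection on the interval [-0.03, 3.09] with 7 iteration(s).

f(x) = x³ + 4x² + 4x - 3
Initial interval: [-0.03, 3.09]

Iteration 1:
  c_1 = (-0.030000 + 3.090000)/2 = 1.530000
  f(c_1) = f(1.530000) = 16.065177
  f(a) × f(c) < 0, new interval: [-0.030000, 1.530000]
Iteration 2:
  c_2 = (-0.030000 + 1.530000)/2 = 0.750000
  f(c_2) = f(0.750000) = 2.671875
  f(a) × f(c) < 0, new interval: [-0.030000, 0.750000]
Iteration 3:
  c_3 = (-0.030000 + 0.750000)/2 = 0.360000
  f(c_3) = f(0.360000) = -0.994944
  f(a) × f(c) ≥ 0, new interval: [0.360000, 0.750000]
Iteration 4:
  c_4 = (0.360000 + 0.750000)/2 = 0.555000
  f(c_4) = f(0.555000) = 0.623054
  f(a) × f(c) < 0, new interval: [0.360000, 0.555000]
Iteration 5:
  c_5 = (0.360000 + 0.555000)/2 = 0.457500
  f(c_5) = f(0.457500) = -0.237017
  f(a) × f(c) ≥ 0, new interval: [0.457500, 0.555000]
Iteration 6:
  c_6 = (0.457500 + 0.555000)/2 = 0.506250
  f(c_6) = f(0.506250) = 0.179903
  f(a) × f(c) < 0, new interval: [0.457500, 0.506250]
Iteration 7:
  c_7 = (0.457500 + 0.506250)/2 = 0.481875
  f(c_7) = f(0.481875) = -0.031793
  f(a) × f(c) ≥ 0, new interval: [0.481875, 0.506250]

After 7 iteration(s), the approximation is c_7 = 0.481875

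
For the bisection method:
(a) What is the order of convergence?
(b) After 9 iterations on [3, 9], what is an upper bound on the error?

(a) Bisection has linear (order 1) convergence; the error is halved each step.

(b) Error bound = (b-a)/2^n = (9 - 3)/2^{9}
    = 6/2^{9}

(a) 1 (linear); (b) error ≤ 1.17e-02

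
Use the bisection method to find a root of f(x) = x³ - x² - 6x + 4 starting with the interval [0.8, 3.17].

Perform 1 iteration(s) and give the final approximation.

f(x) = x³ - x² - 6x + 4
Initial interval: [0.8, 3.17]

Iteration 1:
  c_1 = (0.800000 + 3.170000)/2 = 1.985000
  f(c_1) = f(1.985000) = -4.028878
  f(a) × f(c) ≥ 0, new interval: [1.985000, 3.170000]

After 1 iteration(s), the approximation is c_1 = 1.985000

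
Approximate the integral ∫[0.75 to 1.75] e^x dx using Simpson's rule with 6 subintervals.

f(x) = e^x
a = 0.75, b = 1.75, n = 6
h = (b - a)/n = 0.166667

Simpson's rule: (h/3)[f(x₀) + 4f(x₁) + 2f(x₂) + ... + f(xₙ)]

x_0 = 0.7500, f(x_0) = 2.117000, coefficient = 1
x_1 = 0.9167, f(x_1) = 2.500940, coefficient = 4
x_2 = 1.0833, f(x_2) = 2.954512, coefficient = 2
x_3 = 1.2500, f(x_3) = 3.490343, coefficient = 4
x_4 = 1.4167, f(x_4) = 4.123353, coefficient = 2
x_5 = 1.5833, f(x_5) = 4.871166, coefficient = 4
x_6 = 1.7500, f(x_6) = 5.754603, coefficient = 1

I ≈ (0.166667/3) × 65.477128 = 3.637618
Exact value: 3.637603
Error: 0.000016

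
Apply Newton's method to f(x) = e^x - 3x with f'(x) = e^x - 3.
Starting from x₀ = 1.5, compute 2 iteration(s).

f(x) = e^x - 3x
f'(x) = e^x - 3
x₀ = 1.5

Newton-Raphson formula: x_{n+1} = x_n - f(x_n)/f'(x_n)

Iteration 1:
  f(1.500000) = -0.018311
  f'(1.500000) = 1.481689
  x_1 = 1.500000 - (-0.018311)/1.481689 = 1.512358
Iteration 2:
  f(1.512358) = 0.000344
  f'(1.512358) = 1.537418
  x_2 = 1.512358 - 0.000344/1.537418 = 1.512135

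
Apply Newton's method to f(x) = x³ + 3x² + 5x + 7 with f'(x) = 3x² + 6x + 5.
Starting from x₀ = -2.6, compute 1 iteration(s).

f(x) = x³ + 3x² + 5x + 7
f'(x) = 3x² + 6x + 5
x₀ = -2.6

Newton-Raphson formula: x_{n+1} = x_n - f(x_n)/f'(x_n)

Iteration 1:
  f(-2.600000) = -3.296000
  f'(-2.600000) = 9.680000
  x_1 = -2.600000 - (-3.296000)/9.680000 = -2.259504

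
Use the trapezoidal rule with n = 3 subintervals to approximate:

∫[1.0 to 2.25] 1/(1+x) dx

f(x) = 1/(1+x)
a = 1.0, b = 2.25, n = 3
h = (b - a)/n = 0.416667

Trapezoidal rule: (h/2)[f(x₀) + 2f(x₁) + 2f(x₂) + ... + f(xₙ)]

x_0 = 1.0000, f(x_0) = 0.500000, coefficient = 1
x_1 = 1.4167, f(x_1) = 0.413793, coefficient = 2
x_2 = 1.8333, f(x_2) = 0.352941, coefficient = 2
x_3 = 2.2500, f(x_3) = 0.307692, coefficient = 1

I ≈ (0.416667/2) × 2.341161 = 0.487742
Exact value: 0.485508
Error: 0.002234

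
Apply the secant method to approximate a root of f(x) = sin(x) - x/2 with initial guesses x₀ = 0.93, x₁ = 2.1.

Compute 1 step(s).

f(x) = sin(x) - x/2
x₀ = 0.93, x₁ = 2.1

Secant formula: x_{n+1} = x_n - f(x_n)(x_n - x_{n-1})/(f(x_n) - f(x_{n-1}))

Iteration 1:
  f(0.930000) = 0.336620
  f(2.100000) = -0.186791
  x_2 = 2.100000 - (-0.186791)×(2.100000 - 0.930000)/(-0.186791 - 0.336620)
       = 1.682460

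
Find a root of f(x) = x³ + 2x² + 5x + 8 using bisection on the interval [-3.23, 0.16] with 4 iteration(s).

f(x) = x³ + 2x² + 5x + 8
Initial interval: [-3.23, 0.16]

Iteration 1:
  c_1 = (-3.230000 + 0.160000)/2 = -1.535000
  f(c_1) = f(-1.535000) = 1.420645
  f(a) × f(c) < 0, new interval: [-3.230000, -1.535000]
Iteration 2:
  c_2 = (-3.230000 + (-1.535000))/2 = -2.382500
  f(c_2) = f(-2.382500) = -6.083687
  f(a) × f(c) ≥ 0, new interval: [-2.382500, -1.535000]
Iteration 3:
  c_3 = (-2.382500 + (-1.535000))/2 = -1.958750
  f(c_3) = f(-1.958750) = -1.635486
  f(a) × f(c) ≥ 0, new interval: [-1.958750, -1.535000]
Iteration 4:
  c_4 = (-1.958750 + (-1.535000))/2 = -1.746875
  f(c_4) = f(-1.746875) = 0.038054
  f(a) × f(c) < 0, new interval: [-1.958750, -1.746875]

After 4 iteration(s), the approximation is c_4 = -1.746875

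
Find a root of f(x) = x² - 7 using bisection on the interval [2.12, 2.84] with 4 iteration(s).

f(x) = x² - 7
Initial interval: [2.12, 2.84]

Iteration 1:
  c_1 = (2.120000 + 2.840000)/2 = 2.480000
  f(c_1) = f(2.480000) = -0.849600
  f(a) × f(c) ≥ 0, new interval: [2.480000, 2.840000]
Iteration 2:
  c_2 = (2.480000 + 2.840000)/2 = 2.660000
  f(c_2) = f(2.660000) = 0.075600
  f(a) × f(c) < 0, new interval: [2.480000, 2.660000]
Iteration 3:
  c_3 = (2.480000 + 2.660000)/2 = 2.570000
  f(c_3) = f(2.570000) = -0.395100
  f(a) × f(c) ≥ 0, new interval: [2.570000, 2.660000]
Iteration 4:
  c_4 = (2.570000 + 2.660000)/2 = 2.615000
  f(c_4) = f(2.615000) = -0.161775
  f(a) × f(c) ≥ 0, new interval: [2.615000, 2.660000]

After 4 iteration(s), the approximation is c_4 = 2.615000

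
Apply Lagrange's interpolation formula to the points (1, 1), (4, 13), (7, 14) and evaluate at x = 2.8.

Lagrange interpolation formula:
P(x) = Σ yᵢ × Lᵢ(x)
where Lᵢ(x) = Π_{j≠i} (x - xⱼ)/(xᵢ - xⱼ)

L_0(2.8) = (2.8 - 4)/(1 - 4) × (2.8 - 7)/(1 - 7) = 0.280000
L_1(2.8) = (2.8 - 1)/(4 - 1) × (2.8 - 7)/(4 - 7) = 0.840000
L_2(2.8) = (2.8 - 1)/(7 - 1) × (2.8 - 4)/(7 - 4) = -0.120000

P(2.8) = 1×L_0(2.8) + 13×L_1(2.8) + 14×L_2(2.8)
P(2.8) = 9.520000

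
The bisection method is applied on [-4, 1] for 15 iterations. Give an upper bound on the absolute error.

Bisection error bound: |error| ≤ (b-a)/2^n
|error| ≤ (1 - (-4))/2^15 = 5/2^15
|error| ≤ 0.0001525879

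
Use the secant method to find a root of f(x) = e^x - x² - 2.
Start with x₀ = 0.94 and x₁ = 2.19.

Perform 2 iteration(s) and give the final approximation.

f(x) = e^x - x² - 2
x₀ = 0.94, x₁ = 2.19

Secant formula: x_{n+1} = x_n - f(x_n)(x_n - x_{n-1})/(f(x_n) - f(x_{n-1}))

Iteration 1:
  f(0.940000) = -0.323619
  f(2.190000) = 2.139113
  x_2 = 2.190000 - 2.139113×(2.190000 - 0.940000)/(2.139113 - (-0.323619))
       = 1.104258
Iteration 2:
  f(2.190000) = 2.139113
  f(1.104258) = -0.202401
  x_3 = 1.104258 - (-0.202401)×(1.104258 - 2.190000)/(-0.202401 - 2.139113)
       = 1.198110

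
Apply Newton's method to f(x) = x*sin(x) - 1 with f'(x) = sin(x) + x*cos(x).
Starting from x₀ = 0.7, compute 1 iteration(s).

f(x) = x*sin(x) - 1
f'(x) = sin(x) + x*cos(x)
x₀ = 0.7

Newton-Raphson formula: x_{n+1} = x_n - f(x_n)/f'(x_n)

Iteration 1:
  f(0.700000) = -0.549048
  f'(0.700000) = 1.179607
  x_1 = 0.700000 - (-0.549048)/1.179607 = 1.165450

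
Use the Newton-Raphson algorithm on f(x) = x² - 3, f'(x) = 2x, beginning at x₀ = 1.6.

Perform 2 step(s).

f(x) = x² - 3
f'(x) = 2x
x₀ = 1.6

Newton-Raphson formula: x_{n+1} = x_n - f(x_n)/f'(x_n)

Iteration 1:
  f(1.600000) = -0.440000
  f'(1.600000) = 3.200000
  x_1 = 1.600000 - (-0.440000)/3.200000 = 1.737500
Iteration 2:
  f(1.737500) = 0.018906
  f'(1.737500) = 3.475000
  x_2 = 1.737500 - 0.018906/3.475000 = 1.732059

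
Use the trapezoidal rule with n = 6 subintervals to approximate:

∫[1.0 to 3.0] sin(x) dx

f(x) = sin(x)
a = 1.0, b = 3.0, n = 6
h = (b - a)/n = 0.333333

Trapezoidal rule: (h/2)[f(x₀) + 2f(x₁) + 2f(x₂) + ... + f(xₙ)]

x_0 = 1.0000, f(x_0) = 0.841471, coefficient = 1
x_1 = 1.3333, f(x_1) = 0.971938, coefficient = 2
x_2 = 1.6667, f(x_2) = 0.995408, coefficient = 2
x_3 = 2.0000, f(x_3) = 0.909297, coefficient = 2
x_4 = 2.3333, f(x_4) = 0.723086, coefficient = 2
x_5 = 2.6667, f(x_5) = 0.457273, coefficient = 2
x_6 = 3.0000, f(x_6) = 0.141120, coefficient = 1

I ≈ (0.333333/2) × 9.096595 = 1.516099
Exact value: 1.530295
Error: 0.014196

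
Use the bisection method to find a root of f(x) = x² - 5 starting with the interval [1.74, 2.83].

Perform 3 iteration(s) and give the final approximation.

f(x) = x² - 5
Initial interval: [1.74, 2.83]

Iteration 1:
  c_1 = (1.740000 + 2.830000)/2 = 2.285000
  f(c_1) = f(2.285000) = 0.221225
  f(a) × f(c) < 0, new interval: [1.740000, 2.285000]
Iteration 2:
  c_2 = (1.740000 + 2.285000)/2 = 2.012500
  f(c_2) = f(2.012500) = -0.949844
  f(a) × f(c) ≥ 0, new interval: [2.012500, 2.285000]
Iteration 3:
  c_3 = (2.012500 + 2.285000)/2 = 2.148750
  f(c_3) = f(2.148750) = -0.382873
  f(a) × f(c) ≥ 0, new interval: [2.148750, 2.285000]

After 3 iteration(s), the approximation is c_3 = 2.148750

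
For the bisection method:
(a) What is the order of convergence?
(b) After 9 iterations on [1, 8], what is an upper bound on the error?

(a) Bisection has linear (order 1) convergence; the error is halved each step.

(b) Error bound = (b-a)/2^n = (8 - 1)/2^{9}
    = 7/2^{9}

(a) 1 (linear); (b) error ≤ 1.37e-02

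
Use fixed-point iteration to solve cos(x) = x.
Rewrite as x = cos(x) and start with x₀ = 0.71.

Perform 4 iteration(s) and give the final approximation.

Equation: cos(x) = x
Fixed-point form: x = cos(x)
x₀ = 0.71

x_1 = g(0.710000) = 0.758362
x_2 = g(0.758362) = 0.725964
x_3 = g(0.725964) = 0.747860
x_4 = g(0.747860) = 0.733146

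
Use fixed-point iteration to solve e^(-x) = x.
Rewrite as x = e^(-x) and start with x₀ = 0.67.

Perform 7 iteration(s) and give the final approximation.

Equation: e^(-x) = x
Fixed-point form: x = e^(-x)
x₀ = 0.67

x_1 = g(0.670000) = 0.511709
x_2 = g(0.511709) = 0.599470
x_3 = g(0.599470) = 0.549102
x_4 = g(0.549102) = 0.577468
x_5 = g(0.577468) = 0.561318
x_6 = g(0.561318) = 0.570457
x_7 = g(0.570457) = 0.565267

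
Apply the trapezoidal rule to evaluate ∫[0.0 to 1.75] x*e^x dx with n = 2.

f(x) = x*e^x
a = 0.0, b = 1.75, n = 2
h = (b - a)/n = 0.875000

Trapezoidal rule: (h/2)[f(x₀) + 2f(x₁) + 2f(x₂) + ... + f(xₙ)]

x_0 = 0.0000, f(x_0) = 0.000000, coefficient = 1
x_1 = 0.8750, f(x_1) = 2.099016, coefficient = 2
x_2 = 1.7500, f(x_2) = 10.070555, coefficient = 1

I ≈ (0.875000/2) × 14.268586 = 6.242507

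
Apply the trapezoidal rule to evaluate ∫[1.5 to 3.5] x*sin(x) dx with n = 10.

f(x) = x*sin(x)
a = 1.5, b = 3.5, n = 10
h = (b - a)/n = 0.200000

Trapezoidal rule: (h/2)[f(x₀) + 2f(x₁) + 2f(x₂) + ... + f(xₙ)]

x_0 = 1.5000, f(x_0) = 1.496242, coefficient = 1
x_1 = 1.7000, f(x_1) = 1.685830, coefficient = 2
x_2 = 1.9000, f(x_2) = 1.797970, coefficient = 2
x_3 = 2.1000, f(x_3) = 1.812740, coefficient = 2
x_4 = 2.3000, f(x_4) = 1.715122, coefficient = 2
x_5 = 2.5000, f(x_5) = 1.496180, coefficient = 2
x_6 = 2.7000, f(x_6) = 1.153926, coefficient = 2
x_7 = 2.9000, f(x_7) = 0.693823, coefficient = 2
x_8 = 3.1000, f(x_8) = 0.128900, coefficient = 2
x_9 = 3.3000, f(x_9) = -0.520561, coefficient = 2
x_10 = 3.5000, f(x_10) = -1.227741, coefficient = 1

I ≈ (0.200000/2) × 20.196362 = 2.019636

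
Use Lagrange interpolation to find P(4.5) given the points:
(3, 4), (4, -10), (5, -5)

Lagrange interpolation formula:
P(x) = Σ yᵢ × Lᵢ(x)
where Lᵢ(x) = Π_{j≠i} (x - xⱼ)/(xᵢ - xⱼ)

L_0(4.5) = (4.5 - 4)/(3 - 4) × (4.5 - 5)/(3 - 5) = -0.125000
L_1(4.5) = (4.5 - 3)/(4 - 3) × (4.5 - 5)/(4 - 5) = 0.750000
L_2(4.5) = (4.5 - 3)/(5 - 3) × (4.5 - 4)/(5 - 4) = 0.375000

P(4.5) = 4×L_0(4.5) + (-10)×L_1(4.5) + (-5)×L_2(4.5)
P(4.5) = -9.875000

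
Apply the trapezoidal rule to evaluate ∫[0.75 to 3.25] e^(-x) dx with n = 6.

f(x) = e^(-x)
a = 0.75, b = 3.25, n = 6
h = (b - a)/n = 0.416667

Trapezoidal rule: (h/2)[f(x₀) + 2f(x₁) + 2f(x₂) + ... + f(xₙ)]

x_0 = 0.7500, f(x_0) = 0.472367, coefficient = 1
x_1 = 1.1667, f(x_1) = 0.311403, coefficient = 2
x_2 = 1.5833, f(x_2) = 0.205290, coefficient = 2
x_3 = 2.0000, f(x_3) = 0.135335, coefficient = 2
x_4 = 2.4167, f(x_4) = 0.089219, coefficient = 2
x_5 = 2.8333, f(x_5) = 0.058816, coefficient = 2
x_6 = 3.2500, f(x_6) = 0.038774, coefficient = 1

I ≈ (0.416667/2) × 2.111267 = 0.439847
Exact value: 0.433592
Error: 0.006255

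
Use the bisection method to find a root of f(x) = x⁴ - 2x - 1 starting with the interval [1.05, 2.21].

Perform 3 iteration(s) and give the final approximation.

f(x) = x⁴ - 2x - 1
Initial interval: [1.05, 2.21]

Iteration 1:
  c_1 = (1.050000 + 2.210000)/2 = 1.630000
  f(c_1) = f(1.630000) = 2.799118
  f(a) × f(c) < 0, new interval: [1.050000, 1.630000]
Iteration 2:
  c_2 = (1.050000 + 1.630000)/2 = 1.340000
  f(c_2) = f(1.340000) = -0.455821
  f(a) × f(c) ≥ 0, new interval: [1.340000, 1.630000]
Iteration 3:
  c_3 = (1.340000 + 1.630000)/2 = 1.485000
  f(c_3) = f(1.485000) = 0.893017
  f(a) × f(c) < 0, new interval: [1.340000, 1.485000]

After 3 iteration(s), the approximation is c_3 = 1.485000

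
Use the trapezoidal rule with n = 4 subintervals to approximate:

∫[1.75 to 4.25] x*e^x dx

f(x) = x*e^x
a = 1.75, b = 4.25, n = 4
h = (b - a)/n = 0.625000

Trapezoidal rule: (h/2)[f(x₀) + 2f(x₁) + 2f(x₂) + ... + f(xₙ)]

x_0 = 1.7500, f(x_0) = 10.070555, coefficient = 1
x_1 = 2.3750, f(x_1) = 25.533656, coefficient = 2
x_2 = 3.0000, f(x_2) = 60.256611, coefficient = 2
x_3 = 3.6250, f(x_3) = 136.027121, coefficient = 2
x_4 = 4.2500, f(x_4) = 297.948002, coefficient = 1

I ≈ (0.625000/2) × 751.653334 = 234.891667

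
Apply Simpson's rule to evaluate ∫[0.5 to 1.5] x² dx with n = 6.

f(x) = x²
a = 0.5, b = 1.5, n = 6
h = (b - a)/n = 0.166667

Simpson's rule: (h/3)[f(x₀) + 4f(x₁) + 2f(x₂) + ... + f(xₙ)]

x_0 = 0.5000, f(x_0) = 0.250000, coefficient = 1
x_1 = 0.6667, f(x_1) = 0.444444, coefficient = 4
x_2 = 0.8333, f(x_2) = 0.694444, coefficient = 2
x_3 = 1.0000, f(x_3) = 1.000000, coefficient = 4
x_4 = 1.1667, f(x_4) = 1.361111, coefficient = 2
x_5 = 1.3333, f(x_5) = 1.777778, coefficient = 4
x_6 = 1.5000, f(x_6) = 2.250000, coefficient = 1

I ≈ (0.166667/3) × 19.500000 = 1.083333
Exact value: 1.083333
Error: 0.000000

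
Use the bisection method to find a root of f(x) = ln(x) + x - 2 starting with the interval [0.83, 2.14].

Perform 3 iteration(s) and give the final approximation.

f(x) = ln(x) + x - 2
Initial interval: [0.83, 2.14]

Iteration 1:
  c_1 = (0.830000 + 2.140000)/2 = 1.485000
  f(c_1) = f(1.485000) = -0.119585
  f(a) × f(c) ≥ 0, new interval: [1.485000, 2.140000]
Iteration 2:
  c_2 = (1.485000 + 2.140000)/2 = 1.812500
  f(c_2) = f(1.812500) = 0.407207
  f(a) × f(c) < 0, new interval: [1.485000, 1.812500]
Iteration 3:
  c_3 = (1.485000 + 1.812500)/2 = 1.648750
  f(c_3) = f(1.648750) = 0.148767
  f(a) × f(c) < 0, new interval: [1.485000, 1.648750]

After 3 iteration(s), the approximation is c_3 = 1.648750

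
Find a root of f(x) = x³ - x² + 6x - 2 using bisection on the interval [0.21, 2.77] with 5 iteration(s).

f(x) = x³ - x² + 6x - 2
Initial interval: [0.21, 2.77]

Iteration 1:
  c_1 = (0.210000 + 2.770000)/2 = 1.490000
  f(c_1) = f(1.490000) = 8.027849
  f(a) × f(c) < 0, new interval: [0.210000, 1.490000]
Iteration 2:
  c_2 = (0.210000 + 1.490000)/2 = 0.850000
  f(c_2) = f(0.850000) = 2.991625
  f(a) × f(c) < 0, new interval: [0.210000, 0.850000]
Iteration 3:
  c_3 = (0.210000 + 0.850000)/2 = 0.530000
  f(c_3) = f(0.530000) = 1.047977
  f(a) × f(c) < 0, new interval: [0.210000, 0.530000]
Iteration 4:
  c_4 = (0.210000 + 0.530000)/2 = 0.370000
  f(c_4) = f(0.370000) = 0.133753
  f(a) × f(c) < 0, new interval: [0.210000, 0.370000]
Iteration 5:
  c_5 = (0.210000 + 0.370000)/2 = 0.290000
  f(c_5) = f(0.290000) = -0.319711
  f(a) × f(c) ≥ 0, new interval: [0.290000, 0.370000]

After 5 iteration(s), the approximation is c_5 = 0.290000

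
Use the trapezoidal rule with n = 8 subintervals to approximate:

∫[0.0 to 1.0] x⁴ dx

f(x) = x⁴
a = 0.0, b = 1.0, n = 8
h = (b - a)/n = 0.125000

Trapezoidal rule: (h/2)[f(x₀) + 2f(x₁) + 2f(x₂) + ... + f(xₙ)]

x_0 = 0.0000, f(x_0) = 0.000000, coefficient = 1
x_1 = 0.1250, f(x_1) = 0.000244, coefficient = 2
x_2 = 0.2500, f(x_2) = 0.003906, coefficient = 2
x_3 = 0.3750, f(x_3) = 0.019775, coefficient = 2
x_4 = 0.5000, f(x_4) = 0.062500, coefficient = 2
x_5 = 0.6250, f(x_5) = 0.152588, coefficient = 2
x_6 = 0.7500, f(x_6) = 0.316406, coefficient = 2
x_7 = 0.8750, f(x_7) = 0.586182, coefficient = 2
x_8 = 1.0000, f(x_8) = 1.000000, coefficient = 1

I ≈ (0.125000/2) × 3.283203 = 0.205200
Exact value: 0.200000
Error: 0.005200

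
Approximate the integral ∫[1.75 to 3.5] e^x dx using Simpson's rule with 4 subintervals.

f(x) = e^x
a = 1.75, b = 3.5, n = 4
h = (b - a)/n = 0.437500

Simpson's rule: (h/3)[f(x₀) + 4f(x₁) + 2f(x₂) + ... + f(xₙ)]

x_0 = 1.7500, f(x_0) = 5.754603, coefficient = 1
x_1 = 2.1875, f(x_1) = 8.912903, coefficient = 4
x_2 = 2.6250, f(x_2) = 13.804574, coefficient = 2
x_3 = 3.0625, f(x_3) = 21.380943, coefficient = 4
x_4 = 3.5000, f(x_4) = 33.115452, coefficient = 1

I ≈ (0.437500/3) × 187.654586 = 27.366294
Exact value: 27.360849
Error: 0.005445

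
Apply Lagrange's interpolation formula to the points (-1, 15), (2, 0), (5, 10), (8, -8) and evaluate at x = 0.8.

Lagrange interpolation formula:
P(x) = Σ yᵢ × Lᵢ(x)
where Lᵢ(x) = Π_{j≠i} (x - xⱼ)/(xᵢ - xⱼ)

L_0(0.8) = (0.8 - 2)/(-1 - 2) × (0.8 - 5)/(-1 - 5) × (0.8 - 8)/(-1 - 8) = 0.224000
L_1(0.8) = (0.8 - (-1))/(2 - (-1)) × (0.8 - 5)/(2 - 5) × (0.8 - 8)/(2 - 8) = 1.008000
L_2(0.8) = (0.8 - (-1))/(5 - (-1)) × (0.8 - 2)/(5 - 2) × (0.8 - 8)/(5 - 8) = -0.288000
L_3(0.8) = (0.8 - (-1))/(8 - (-1)) × (0.8 - 2)/(8 - 2) × (0.8 - 5)/(8 - 5) = 0.056000

P(0.8) = 15×L_0(0.8) + 0×L_1(0.8) + 10×L_2(0.8) + (-8)×L_3(0.8)
P(0.8) = 0.032000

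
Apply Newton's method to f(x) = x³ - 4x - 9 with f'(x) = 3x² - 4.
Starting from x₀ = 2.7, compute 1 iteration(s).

f(x) = x³ - 4x - 9
f'(x) = 3x² - 4
x₀ = 2.7

Newton-Raphson formula: x_{n+1} = x_n - f(x_n)/f'(x_n)

Iteration 1:
  f(2.700000) = -0.117000
  f'(2.700000) = 17.870000
  x_1 = 2.700000 - (-0.117000)/17.870000 = 2.706547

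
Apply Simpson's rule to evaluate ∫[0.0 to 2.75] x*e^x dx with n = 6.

f(x) = x*e^x
a = 0.0, b = 2.75, n = 6
h = (b - a)/n = 0.458333

Simpson's rule: (h/3)[f(x₀) + 4f(x₁) + 2f(x₂) + ... + f(xₙ)]

x_0 = 0.0000, f(x_0) = 0.000000, coefficient = 1
x_1 = 0.4583, f(x_1) = 0.724825, coefficient = 4
x_2 = 0.9167, f(x_2) = 2.292528, coefficient = 2
x_3 = 1.3750, f(x_3) = 5.438230, coefficient = 4
x_4 = 1.8333, f(x_4) = 11.466952, coefficient = 2
x_5 = 2.2917, f(x_5) = 22.667814, coefficient = 4
x_6 = 2.7500, f(x_6) = 43.017238, coefficient = 1

I ≈ (0.458333/3) × 185.859674 = 28.395228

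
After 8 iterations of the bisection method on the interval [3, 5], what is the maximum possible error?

Bisection error bound: |error| ≤ (b-a)/2^n
|error| ≤ (5 - 3)/2^8 = 2/2^8
|error| ≤ 0.0078125000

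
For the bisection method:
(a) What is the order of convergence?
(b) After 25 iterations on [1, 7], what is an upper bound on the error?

(a) Bisection has linear (order 1) convergence; the error is halved each step.

(b) Error bound = (b-a)/2^n = (7 - 1)/2^{25}
    = 6/2^{25}

(a) 1 (linear); (b) error ≤ 1.79e-07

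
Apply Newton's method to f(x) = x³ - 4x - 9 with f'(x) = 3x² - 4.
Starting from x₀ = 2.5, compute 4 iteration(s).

f(x) = x³ - 4x - 9
f'(x) = 3x² - 4
x₀ = 2.5

Newton-Raphson formula: x_{n+1} = x_n - f(x_n)/f'(x_n)

Iteration 1:
  f(2.500000) = -3.375000
  f'(2.500000) = 14.750000
  x_1 = 2.500000 - (-3.375000)/14.750000 = 2.728814
Iteration 2:
  f(2.728814) = 0.404647
  f'(2.728814) = 18.339270
  x_2 = 2.728814 - 0.404647/18.339270 = 2.706749
Iteration 3:
  f(2.706749) = 0.003975
  f'(2.706749) = 17.979471
  x_3 = 2.706749 - 0.003975/17.979471 = 2.706528
Iteration 4:
  f(2.706528) = 0.000000
  f'(2.706528) = 17.975881
  x_4 = 2.706528 - 0.000000/17.975881 = 2.706528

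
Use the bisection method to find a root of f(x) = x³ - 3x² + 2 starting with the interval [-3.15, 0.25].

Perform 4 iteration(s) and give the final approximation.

f(x) = x³ - 3x² + 2
Initial interval: [-3.15, 0.25]

Iteration 1:
  c_1 = (-3.150000 + 0.250000)/2 = -1.450000
  f(c_1) = f(-1.450000) = -7.356125
  f(a) × f(c) ≥ 0, new interval: [-1.450000, 0.250000]
Iteration 2:
  c_2 = (-1.450000 + 0.250000)/2 = -0.600000
  f(c_2) = f(-0.600000) = 0.704000
  f(a) × f(c) < 0, new interval: [-1.450000, -0.600000]
Iteration 3:
  c_3 = (-1.450000 + (-0.600000))/2 = -1.025000
  f(c_3) = f(-1.025000) = -2.228766
  f(a) × f(c) ≥ 0, new interval: [-1.025000, -0.600000]
Iteration 4:
  c_4 = (-1.025000 + (-0.600000))/2 = -0.812500
  f(c_4) = f(-0.812500) = -0.516846
  f(a) × f(c) ≥ 0, new interval: [-0.812500, -0.600000]

After 4 iteration(s), the approximation is c_4 = -0.812500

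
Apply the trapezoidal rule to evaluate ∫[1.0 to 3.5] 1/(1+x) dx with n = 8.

f(x) = 1/(1+x)
a = 1.0, b = 3.5, n = 8
h = (b - a)/n = 0.312500

Trapezoidal rule: (h/2)[f(x₀) + 2f(x₁) + 2f(x₂) + ... + f(xₙ)]

x_0 = 1.0000, f(x_0) = 0.500000, coefficient = 1
x_1 = 1.3125, f(x_1) = 0.432432, coefficient = 2
x_2 = 1.6250, f(x_2) = 0.380952, coefficient = 2
x_3 = 1.9375, f(x_3) = 0.340426, coefficient = 2
x_4 = 2.2500, f(x_4) = 0.307692, coefficient = 2
x_5 = 2.5625, f(x_5) = 0.280702, coefficient = 2
x_6 = 2.8750, f(x_6) = 0.258065, coefficient = 2
x_7 = 3.1875, f(x_7) = 0.238806, coefficient = 2
x_8 = 3.5000, f(x_8) = 0.222222, coefficient = 1

I ≈ (0.312500/2) × 5.200372 = 0.812558
Exact value: 0.810930
Error: 0.001628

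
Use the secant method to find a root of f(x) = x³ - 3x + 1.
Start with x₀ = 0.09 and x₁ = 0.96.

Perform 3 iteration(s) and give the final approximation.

f(x) = x³ - 3x + 1
x₀ = 0.09, x₁ = 0.96

Secant formula: x_{n+1} = x_n - f(x_n)(x_n - x_{n-1})/(f(x_n) - f(x_{n-1}))

Iteration 1:
  f(0.090000) = 0.730729
  f(0.960000) = -0.995264
  x_2 = 0.960000 - (-0.995264)×(0.960000 - 0.090000)/(-0.995264 - 0.730729)
       = 0.458330
Iteration 2:
  f(0.960000) = -0.995264
  f(0.458330) = -0.278709
  x_3 = 0.458330 - (-0.278709)×(0.458330 - 0.960000)/(-0.278709 - (-0.995264))
       = 0.263201
Iteration 3:
  f(0.458330) = -0.278709
  f(0.263201) = 0.228630
  x_4 = 0.263201 - 0.228630×(0.263201 - 0.458330)/(0.228630 - (-0.278709))
       = 0.351135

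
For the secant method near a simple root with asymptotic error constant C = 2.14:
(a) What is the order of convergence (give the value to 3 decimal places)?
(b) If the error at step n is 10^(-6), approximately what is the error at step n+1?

(a) Secant method has superlinear convergence with order φ = (1+√5)/2 ≈ 1.618.
    This means |e_{n+1}| ≈ C|e_n|^1.618.

(b) With |e_n| = 10^(-6) and C = 2.14:
    |e_{n+1}| ≈ 2.14 × (10^(-6))^1.618 = 2.14 × 10^(-9.71)

(a) ≈ 1.618 (golden ratio); (b) |e_{n+1}| ≈ 4.190e-10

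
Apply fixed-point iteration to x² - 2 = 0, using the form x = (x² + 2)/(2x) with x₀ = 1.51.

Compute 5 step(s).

Equation: x² - 2 = 0
Fixed-point form: x = (x² + 2)/(2x)
x₀ = 1.51

x_1 = g(1.510000) = 1.417252
x_2 = g(1.417252) = 1.414217
x_3 = g(1.414217) = 1.414214
x_4 = g(1.414214) = 1.414214
x_5 = g(1.414214) = 1.414214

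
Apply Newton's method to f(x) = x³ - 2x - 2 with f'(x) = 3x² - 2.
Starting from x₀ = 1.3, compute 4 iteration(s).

f(x) = x³ - 2x - 2
f'(x) = 3x² - 2
x₀ = 1.3

Newton-Raphson formula: x_{n+1} = x_n - f(x_n)/f'(x_n)

Iteration 1:
  f(1.300000) = -2.403000
  f'(1.300000) = 3.070000
  x_1 = 1.300000 - (-2.403000)/3.070000 = 2.082736
Iteration 2:
  f(2.082736) = 2.869000
  f'(2.082736) = 11.013370
  x_2 = 2.082736 - 2.869000/11.013370 = 1.822235
Iteration 3:
  f(1.822235) = 0.406332
  f'(1.822235) = 7.961617
  x_3 = 1.822235 - 0.406332/7.961617 = 1.771198
Iteration 4:
  f(1.771198) = 0.014106
  f'(1.771198) = 7.411430
  x_4 = 1.771198 - 0.014106/7.411430 = 1.769295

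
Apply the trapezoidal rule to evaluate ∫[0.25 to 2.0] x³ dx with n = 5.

f(x) = x³
a = 0.25, b = 2.0, n = 5
h = (b - a)/n = 0.350000

Trapezoidal rule: (h/2)[f(x₀) + 2f(x₁) + 2f(x₂) + ... + f(xₙ)]

x_0 = 0.2500, f(x_0) = 0.015625, coefficient = 1
x_1 = 0.6000, f(x_1) = 0.216000, coefficient = 2
x_2 = 0.9500, f(x_2) = 0.857375, coefficient = 2
x_3 = 1.3000, f(x_3) = 2.197000, coefficient = 2
x_4 = 1.6500, f(x_4) = 4.492125, coefficient = 2
x_5 = 2.0000, f(x_5) = 8.000000, coefficient = 1

I ≈ (0.350000/2) × 23.540625 = 4.119609
Exact value: 3.999023
Error: 0.120586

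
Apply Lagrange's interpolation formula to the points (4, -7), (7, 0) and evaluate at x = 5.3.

Lagrange interpolation formula:
P(x) = Σ yᵢ × Lᵢ(x)
where Lᵢ(x) = Π_{j≠i} (x - xⱼ)/(xᵢ - xⱼ)

L_0(5.3) = (5.3 - 7)/(4 - 7) = 0.566667
L_1(5.3) = (5.3 - 4)/(7 - 4) = 0.433333

P(5.3) = (-7)×L_0(5.3) + 0×L_1(5.3)
P(5.3) = -3.966667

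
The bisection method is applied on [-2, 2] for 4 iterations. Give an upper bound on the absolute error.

Bisection error bound: |error| ≤ (b-a)/2^n
|error| ≤ (2 - (-2))/2^4 = 4/2^4
|error| ≤ 0.2500000000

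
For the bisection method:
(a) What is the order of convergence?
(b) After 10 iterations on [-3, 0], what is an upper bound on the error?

(a) Bisection has linear (order 1) convergence; the error is halved each step.

(b) Error bound = (b-a)/2^n = (0 - (-3))/2^{10}
    = 3/2^{10}

(a) 1 (linear); (b) error ≤ 2.93e-03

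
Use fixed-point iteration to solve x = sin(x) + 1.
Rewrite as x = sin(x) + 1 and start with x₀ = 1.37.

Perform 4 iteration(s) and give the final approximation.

Equation: x = sin(x) + 1
Fixed-point form: x = sin(x) + 1
x₀ = 1.37

x_1 = g(1.370000) = 1.979908
x_2 = g(1.979908) = 1.917475
x_3 = g(1.917475) = 1.940507
x_4 = g(1.940507) = 1.932432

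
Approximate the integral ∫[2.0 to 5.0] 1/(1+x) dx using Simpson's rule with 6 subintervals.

f(x) = 1/(1+x)
a = 2.0, b = 5.0, n = 6
h = (b - a)/n = 0.500000

Simpson's rule: (h/3)[f(x₀) + 4f(x₁) + 2f(x₂) + ... + f(xₙ)]

x_0 = 2.0000, f(x_0) = 0.333333, coefficient = 1
x_1 = 2.5000, f(x_1) = 0.285714, coefficient = 4
x_2 = 3.0000, f(x_2) = 0.250000, coefficient = 2
x_3 = 3.5000, f(x_3) = 0.222222, coefficient = 4
x_4 = 4.0000, f(x_4) = 0.200000, coefficient = 2
x_5 = 4.5000, f(x_5) = 0.181818, coefficient = 4
x_6 = 5.0000, f(x_6) = 0.166667, coefficient = 1

I ≈ (0.500000/3) × 4.159019 = 0.693170
Exact value: 0.693147
Error: 0.000023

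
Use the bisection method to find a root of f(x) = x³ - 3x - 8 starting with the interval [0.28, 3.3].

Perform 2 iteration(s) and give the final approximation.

f(x) = x³ - 3x - 8
Initial interval: [0.28, 3.3]

Iteration 1:
  c_1 = (0.280000 + 3.300000)/2 = 1.790000
  f(c_1) = f(1.790000) = -7.634661
  f(a) × f(c) ≥ 0, new interval: [1.790000, 3.300000]
Iteration 2:
  c_2 = (1.790000 + 3.300000)/2 = 2.545000
  f(c_2) = f(2.545000) = 0.849029
  f(a) × f(c) < 0, new interval: [1.790000, 2.545000]

After 2 iteration(s), the approximation is c_2 = 2.545000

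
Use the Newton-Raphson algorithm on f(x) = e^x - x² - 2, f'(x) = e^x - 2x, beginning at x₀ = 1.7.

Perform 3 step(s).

f(x) = e^x - x² - 2
f'(x) = e^x - 2x
x₀ = 1.7

Newton-Raphson formula: x_{n+1} = x_n - f(x_n)/f'(x_n)

Iteration 1:
  f(1.700000) = 0.583947
  f'(1.700000) = 2.073947
  x_1 = 1.700000 - 0.583947/2.073947 = 1.418437
Iteration 2:
  f(1.418437) = 0.118695
  f'(1.418437) = 1.293785
  x_2 = 1.418437 - 0.118695/1.293785 = 1.326694
Iteration 3:
  f(1.326694) = 0.008447
  f'(1.326694) = 1.115176
  x_3 = 1.326694 - 0.008447/1.115176 = 1.319119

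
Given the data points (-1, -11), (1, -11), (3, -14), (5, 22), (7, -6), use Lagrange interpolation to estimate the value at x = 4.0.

Lagrange interpolation formula:
P(x) = Σ yᵢ × Lᵢ(x)
where Lᵢ(x) = Π_{j≠i} (x - xⱼ)/(xᵢ - xⱼ)

L_0(4.0) = (4.0 - 1)/(-1 - 1) × (4.0 - 3)/(-1 - 3) × (4.0 - 5)/(-1 - 5) × (4.0 - 7)/(-1 - 7) = 0.023438
L_1(4.0) = (4.0 - (-1))/(1 - (-1)) × (4.0 - 3)/(1 - 3) × (4.0 - 5)/(1 - 5) × (4.0 - 7)/(1 - 7) = -0.156250
L_2(4.0) = (4.0 - (-1))/(3 - (-1)) × (4.0 - 1)/(3 - 1) × (4.0 - 5)/(3 - 5) × (4.0 - 7)/(3 - 7) = 0.703125
L_3(4.0) = (4.0 - (-1))/(5 - (-1)) × (4.0 - 1)/(5 - 1) × (4.0 - 3)/(5 - 3) × (4.0 - 7)/(5 - 7) = 0.468750
L_4(4.0) = (4.0 - (-1))/(7 - (-1)) × (4.0 - 1)/(7 - 1) × (4.0 - 3)/(7 - 3) × (4.0 - 5)/(7 - 5) = -0.039062

P(4.0) = (-11)×L_0(4.0) + (-11)×L_1(4.0) + (-14)×L_2(4.0) + 22×L_3(4.0) + (-6)×L_4(4.0)
P(4.0) = 2.164062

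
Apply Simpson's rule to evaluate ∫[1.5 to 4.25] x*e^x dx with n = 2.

f(x) = x*e^x
a = 1.5, b = 4.25, n = 2
h = (b - a)/n = 1.375000

Simpson's rule: (h/3)[f(x₀) + 4f(x₁) + 2f(x₂) + ... + f(xₙ)]

x_0 = 1.5000, f(x_0) = 6.722534, coefficient = 1
x_1 = 2.8750, f(x_1) = 50.960594, coefficient = 4
x_2 = 4.2500, f(x_2) = 297.948002, coefficient = 1

I ≈ (1.375000/3) × 508.512913 = 233.068419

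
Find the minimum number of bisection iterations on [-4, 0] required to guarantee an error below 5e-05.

We need (b-a)/2^n ≤ 5e-05
(0 - (-4))/2^n ≤ 5e-05
4/2^n ≤ 5e-05
2^n ≥ 80000
n ≥ log₂(80000) = 16.29
n ≥ 17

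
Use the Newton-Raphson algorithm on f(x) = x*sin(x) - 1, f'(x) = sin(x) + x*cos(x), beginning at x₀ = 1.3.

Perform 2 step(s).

f(x) = x*sin(x) - 1
f'(x) = sin(x) + x*cos(x)
x₀ = 1.3

Newton-Raphson formula: x_{n+1} = x_n - f(x_n)/f'(x_n)

Iteration 1:
  f(1.300000) = 0.252626
  f'(1.300000) = 1.311307
  x_1 = 1.300000 - 0.252626/1.311307 = 1.107348
Iteration 2:
  f(1.107348) = -0.009459
  f'(1.107348) = 1.389540
  x_2 = 1.107348 - (-0.009459)/1.389540 = 1.114155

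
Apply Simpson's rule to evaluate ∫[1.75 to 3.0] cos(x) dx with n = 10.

f(x) = cos(x)
a = 1.75, b = 3.0, n = 10
h = (b - a)/n = 0.125000

Simpson's rule: (h/3)[f(x₀) + 4f(x₁) + 2f(x₂) + ... + f(xₙ)]

x_0 = 1.7500, f(x_0) = -0.178246, coefficient = 1
x_1 = 1.8750, f(x_1) = -0.299534, coefficient = 4
x_2 = 2.0000, f(x_2) = -0.416147, coefficient = 2
x_3 = 2.1250, f(x_3) = -0.526266, coefficient = 4
x_4 = 2.2500, f(x_4) = -0.628174, coefficient = 2
x_5 = 2.3750, f(x_5) = -0.720278, coefficient = 4
x_6 = 2.5000, f(x_6) = -0.801144, coefficient = 2
x_7 = 2.6250, f(x_7) = -0.869507, coefficient = 4
x_8 = 2.7500, f(x_8) = -0.924302, coefficient = 2
x_9 = 2.8750, f(x_9) = -0.964674, coefficient = 4
x_10 = 3.0000, f(x_10) = -0.989992, coefficient = 1

I ≈ (0.125000/3) × -20.228810 = -0.842867
Exact value: -0.842866
Error: 0.000001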